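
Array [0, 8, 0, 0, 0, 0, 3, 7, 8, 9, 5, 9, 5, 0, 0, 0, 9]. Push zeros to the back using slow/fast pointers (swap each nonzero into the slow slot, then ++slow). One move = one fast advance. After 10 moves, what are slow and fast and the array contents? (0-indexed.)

slow=5, fast=10, a=[8, 3, 7, 8, 9, 0, 0, 0, 0, 0, 5, 9, 5, 0, 0, 0, 9]

slow=0 fast=0: a[fast]=0, fast++
slow=0 fast=1: a[fast]=8≠0 swap→a[0]=8, slow++,fast++
slow=1 fast=2: a[fast]=0, fast++
slow=1 fast=3: a[fast]=0, fast++
slow=1 fast=4: a[fast]=0, fast++
slow=1 fast=5: a[fast]=0, fast++
slow=1 fast=6: a[fast]=3≠0 swap→a[1]=3, slow++,fast++
slow=2 fast=7: a[fast]=7≠0 swap→a[2]=7, slow++,fast++
slow=3 fast=8: a[fast]=8≠0 swap→a[3]=8, slow++,fast++
slow=4 fast=9: a[fast]=9≠0 swap→a[4]=9, slow++,fast++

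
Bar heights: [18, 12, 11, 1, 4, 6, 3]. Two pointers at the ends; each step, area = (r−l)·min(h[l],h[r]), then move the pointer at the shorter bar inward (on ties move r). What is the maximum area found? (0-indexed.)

[0,6] min(18,3)*6=18 best=18 * → r--
[0,5] min(18,6)*5=30 best=30 * → r--
[0,4] min(18,4)*4=16 best=30 → r--
[0,3] min(18,1)*3=3 best=30 → r--
[0,2] min(18,11)*2=22 best=30 → r--
[0,1] min(18,12)*1=12 best=30 → r--

max area = 30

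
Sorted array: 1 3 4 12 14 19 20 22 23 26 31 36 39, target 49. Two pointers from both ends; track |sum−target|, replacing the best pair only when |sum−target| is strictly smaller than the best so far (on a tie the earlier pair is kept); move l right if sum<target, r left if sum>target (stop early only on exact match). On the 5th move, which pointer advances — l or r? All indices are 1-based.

l

[1,13] 1+39=40 d=9 * → l++
[2,13] 3+39=42 d=7 * → l++
[3,13] 4+39=43 d=6 * → l++
[4,13] 12+39=51 d=2 * → r--
[4,12] 12+36=48 d=1 * → l++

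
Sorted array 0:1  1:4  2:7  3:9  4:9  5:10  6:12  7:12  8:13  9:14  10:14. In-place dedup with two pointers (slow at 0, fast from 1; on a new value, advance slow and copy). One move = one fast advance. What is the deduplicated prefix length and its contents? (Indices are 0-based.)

length 8; prefix = [1, 4, 7, 9, 10, 12, 13, 14]

(s=0,f=1) a[fast]=4≠a[slow]=1 write a[1]=4 → slow++,fast++
(s=1,f=2) a[fast]=7≠a[slow]=4 write a[2]=7 → slow++,fast++
(s=2,f=3) a[fast]=9≠a[slow]=7 write a[3]=9 → slow++,fast++
(s=3,f=4) a[fast]=9=a[slow] dup → fast++
(s=3,f=5) a[fast]=10≠a[slow]=9 write a[4]=10 → slow++,fast++
(s=4,f=6) a[fast]=12≠a[slow]=10 write a[5]=12 → slow++,fast++
(s=5,f=7) a[fast]=12=a[slow] dup → fast++
(s=5,f=8) a[fast]=13≠a[slow]=12 write a[6]=13 → slow++,fast++
(s=6,f=9) a[fast]=14≠a[slow]=13 write a[7]=14 → slow++,fast++
(s=7,f=10) a[fast]=14=a[slow] dup → fast++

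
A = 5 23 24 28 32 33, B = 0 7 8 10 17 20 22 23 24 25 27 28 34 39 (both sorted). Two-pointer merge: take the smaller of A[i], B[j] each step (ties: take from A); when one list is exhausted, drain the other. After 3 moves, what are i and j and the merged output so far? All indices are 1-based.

i=1 j=1: A[i]=5>B[j]=0 take 0, j++
i=1 j=2: A[i]=5<=B[j]=7 take 5, i++
i=2 j=2: A[i]=23>B[j]=7 take 7, j++

i=2, j=3, merged so far=[0, 5, 7]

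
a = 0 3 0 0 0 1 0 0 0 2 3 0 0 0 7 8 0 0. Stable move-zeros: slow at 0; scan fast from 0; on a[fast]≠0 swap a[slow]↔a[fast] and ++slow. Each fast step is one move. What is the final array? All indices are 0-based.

(s=0,f=0) a[fast]=0 → fast++
(s=0,f=1) a[fast]=3≠0 swap→a[0]=3 → slow++,fast++
(s=1,f=2) a[fast]=0 → fast++
(s=1,f=3) a[fast]=0 → fast++
(s=1,f=4) a[fast]=0 → fast++
(s=1,f=5) a[fast]=1≠0 swap→a[1]=1 → slow++,fast++
(s=2,f=6) a[fast]=0 → fast++
(s=2,f=7) a[fast]=0 → fast++
(s=2,f=8) a[fast]=0 → fast++
(s=2,f=9) a[fast]=2≠0 swap→a[2]=2 → slow++,fast++
(s=3,f=10) a[fast]=3≠0 swap→a[3]=3 → slow++,fast++
(s=4,f=11) a[fast]=0 → fast++
(s=4,f=12) a[fast]=0 → fast++
(s=4,f=13) a[fast]=0 → fast++
(s=4,f=14) a[fast]=7≠0 swap→a[4]=7 → slow++,fast++
(s=5,f=15) a[fast]=8≠0 swap→a[5]=8 → slow++,fast++
(s=6,f=16) a[fast]=0 → fast++
(s=6,f=17) a[fast]=0 → fast++

[3, 1, 2, 3, 7, 8, 0, 0, 0, 0, 0, 0, 0, 0, 0, 0, 0, 0]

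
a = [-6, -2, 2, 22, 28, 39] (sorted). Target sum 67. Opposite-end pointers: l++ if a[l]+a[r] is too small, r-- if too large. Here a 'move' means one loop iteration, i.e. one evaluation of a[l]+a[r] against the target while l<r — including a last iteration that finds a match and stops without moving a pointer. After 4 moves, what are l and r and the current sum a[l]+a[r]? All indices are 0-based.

l=4, r=5, sum=67

l=0 r=5: -6+39=33 <67, l++
l=1 r=5: -2+39=37 <67, l++
l=2 r=5: 2+39=41 <67, l++
l=3 r=5: 22+39=61 <67, l++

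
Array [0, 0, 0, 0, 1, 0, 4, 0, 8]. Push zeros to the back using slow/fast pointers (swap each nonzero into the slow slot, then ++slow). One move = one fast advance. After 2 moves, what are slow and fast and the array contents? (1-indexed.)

(s=1,f=1) a[fast]=0 → fast++
(s=1,f=2) a[fast]=0 → fast++

slow=1, fast=3, a=[0, 0, 0, 0, 1, 0, 4, 0, 8]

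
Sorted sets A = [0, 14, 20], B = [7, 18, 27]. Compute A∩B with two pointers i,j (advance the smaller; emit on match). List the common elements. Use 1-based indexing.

intersection = []

i=1 j=1: 0<7, i++
i=2 j=1: 14>7, j++
i=2 j=2: 14<18, i++
i=3 j=2: 20>18, j++
i=3 j=3: 20<27, i++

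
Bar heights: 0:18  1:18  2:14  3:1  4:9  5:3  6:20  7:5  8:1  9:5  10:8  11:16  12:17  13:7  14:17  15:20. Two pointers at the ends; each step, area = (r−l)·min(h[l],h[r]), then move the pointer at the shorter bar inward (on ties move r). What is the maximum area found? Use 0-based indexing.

max area = 270

l=0 r=15: min(18,20)*15=270 best=270 *, l++
l=1 r=15: min(18,20)*14=252 best=270, l++
l=2 r=15: min(14,20)*13=182 best=270, l++
l=3 r=15: min(1,20)*12=12 best=270, l++
l=4 r=15: min(9,20)*11=99 best=270, l++
l=5 r=15: min(3,20)*10=30 best=270, l++
l=6 r=15: min(20,20)*9=180 best=270, r--
l=6 r=14: min(20,17)*8=136 best=270, r--
l=6 r=13: min(20,7)*7=49 best=270, r--
l=6 r=12: min(20,17)*6=102 best=270, r--
l=6 r=11: min(20,16)*5=80 best=270, r--
l=6 r=10: min(20,8)*4=32 best=270, r--
l=6 r=9: min(20,5)*3=15 best=270, r--
l=6 r=8: min(20,1)*2=2 best=270, r--
l=6 r=7: min(20,5)*1=5 best=270, r--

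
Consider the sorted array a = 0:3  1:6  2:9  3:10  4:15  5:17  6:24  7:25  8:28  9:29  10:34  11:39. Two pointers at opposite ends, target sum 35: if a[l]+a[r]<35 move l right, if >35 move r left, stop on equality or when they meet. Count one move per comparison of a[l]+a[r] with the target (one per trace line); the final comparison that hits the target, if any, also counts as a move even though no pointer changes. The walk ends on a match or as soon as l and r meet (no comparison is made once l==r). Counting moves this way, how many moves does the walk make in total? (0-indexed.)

l=0 r=11: 3+39=42 >35, r--
l=0 r=10: 3+34=37 >35, r--
l=0 r=9: 3+29=32 <35, l++
l=1 r=9: 6+29=35, found

4 moves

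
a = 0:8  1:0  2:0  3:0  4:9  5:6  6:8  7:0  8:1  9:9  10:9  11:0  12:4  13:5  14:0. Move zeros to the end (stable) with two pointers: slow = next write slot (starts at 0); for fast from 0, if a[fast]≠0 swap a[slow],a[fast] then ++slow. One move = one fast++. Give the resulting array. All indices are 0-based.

(s=0,f=0) a[fast]=8≠0 swap→a[0]=8 → slow++,fast++
(s=1,f=1) a[fast]=0 → fast++
(s=1,f=2) a[fast]=0 → fast++
(s=1,f=3) a[fast]=0 → fast++
(s=1,f=4) a[fast]=9≠0 swap→a[1]=9 → slow++,fast++
(s=2,f=5) a[fast]=6≠0 swap→a[2]=6 → slow++,fast++
(s=3,f=6) a[fast]=8≠0 swap→a[3]=8 → slow++,fast++
(s=4,f=7) a[fast]=0 → fast++
(s=4,f=8) a[fast]=1≠0 swap→a[4]=1 → slow++,fast++
(s=5,f=9) a[fast]=9≠0 swap→a[5]=9 → slow++,fast++
(s=6,f=10) a[fast]=9≠0 swap→a[6]=9 → slow++,fast++
(s=7,f=11) a[fast]=0 → fast++
(s=7,f=12) a[fast]=4≠0 swap→a[7]=4 → slow++,fast++
(s=8,f=13) a[fast]=5≠0 swap→a[8]=5 → slow++,fast++
(s=9,f=14) a[fast]=0 → fast++

[8, 9, 6, 8, 1, 9, 9, 4, 5, 0, 0, 0, 0, 0, 0]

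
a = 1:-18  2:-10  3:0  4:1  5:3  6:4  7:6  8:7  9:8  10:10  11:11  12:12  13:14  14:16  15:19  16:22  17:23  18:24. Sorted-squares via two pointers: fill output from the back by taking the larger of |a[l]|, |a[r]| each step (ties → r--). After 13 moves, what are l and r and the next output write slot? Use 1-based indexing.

l=3, r=7, next write slot=5

l=1 r=18: |-18|<=|24| out[18]=576, r--
l=1 r=17: |-18|<=|23| out[17]=529, r--
l=1 r=16: |-18|<=|22| out[16]=484, r--
l=1 r=15: |-18|<=|19| out[15]=361, r--
l=1 r=14: |-18|>|16| out[14]=324, l++
l=2 r=14: |-10|<=|16| out[13]=256, r--
l=2 r=13: |-10|<=|14| out[12]=196, r--
l=2 r=12: |-10|<=|12| out[11]=144, r--
l=2 r=11: |-10|<=|11| out[10]=121, r--
l=2 r=10: |-10|<=|10| out[9]=100, r--
l=2 r=9: |-10|>|8| out[8]=100, l++
l=3 r=9: |0|<=|8| out[7]=64, r--
l=3 r=8: |0|<=|7| out[6]=49, r--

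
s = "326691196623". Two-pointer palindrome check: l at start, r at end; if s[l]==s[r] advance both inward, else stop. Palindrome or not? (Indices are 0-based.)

l=0 r=11: '3'=='3', l++,r--
l=1 r=10: '2'=='2', l++,r--
l=2 r=9: '6'=='6', l++,r--
l=3 r=8: '6'=='6', l++,r--
l=4 r=7: '9'=='9', l++,r--
l=5 r=6: '1'=='1', l++,r--

palindrome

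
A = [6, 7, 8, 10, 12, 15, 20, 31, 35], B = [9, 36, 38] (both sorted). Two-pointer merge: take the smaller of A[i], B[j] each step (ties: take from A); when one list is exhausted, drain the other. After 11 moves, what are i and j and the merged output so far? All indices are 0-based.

i=0 j=0: A[i]=6<=B[j]=9 take 6, i++
i=1 j=0: A[i]=7<=B[j]=9 take 7, i++
i=2 j=0: A[i]=8<=B[j]=9 take 8, i++
i=3 j=0: A[i]=10>B[j]=9 take 9, j++
i=3 j=1: A[i]=10<=B[j]=36 take 10, i++
i=4 j=1: A[i]=12<=B[j]=36 take 12, i++
i=5 j=1: A[i]=15<=B[j]=36 take 15, i++
i=6 j=1: A[i]=20<=B[j]=36 take 20, i++
i=7 j=1: A[i]=31<=B[j]=36 take 31, i++
i=8 j=1: A[i]=35<=B[j]=36 take 35, i++
i=9 j=1: A done, take B[j]=36, j++

i=9, j=2, merged so far=[6, 7, 8, 9, 10, 12, 15, 20, 31, 35, 36]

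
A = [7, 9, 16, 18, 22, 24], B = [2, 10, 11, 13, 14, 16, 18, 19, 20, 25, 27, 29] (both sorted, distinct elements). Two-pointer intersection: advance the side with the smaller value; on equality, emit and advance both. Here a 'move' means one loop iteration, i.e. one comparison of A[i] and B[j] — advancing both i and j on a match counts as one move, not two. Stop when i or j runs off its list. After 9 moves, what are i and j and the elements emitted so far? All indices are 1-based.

i=5, j=8, emitted=[16, 18]

i=1 j=1: 7>2, j++
i=1 j=2: 7<10, i++
i=2 j=2: 9<10, i++
i=3 j=2: 16>10, j++
i=3 j=3: 16>11, j++
i=3 j=4: 16>13, j++
i=3 j=5: 16>14, j++
i=3 j=6: 16==16 emit, i++,j++
i=4 j=7: 18==18 emit, i++,j++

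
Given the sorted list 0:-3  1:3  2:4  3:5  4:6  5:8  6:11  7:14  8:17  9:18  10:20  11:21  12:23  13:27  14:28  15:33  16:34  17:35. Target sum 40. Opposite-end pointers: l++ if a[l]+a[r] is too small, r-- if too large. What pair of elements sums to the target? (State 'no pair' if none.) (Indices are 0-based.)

(5, 35)

l=0 r=17: -3+35=32 <40, l++
l=1 r=17: 3+35=38 <40, l++
l=2 r=17: 4+35=39 <40, l++
l=3 r=17: 5+35=40, found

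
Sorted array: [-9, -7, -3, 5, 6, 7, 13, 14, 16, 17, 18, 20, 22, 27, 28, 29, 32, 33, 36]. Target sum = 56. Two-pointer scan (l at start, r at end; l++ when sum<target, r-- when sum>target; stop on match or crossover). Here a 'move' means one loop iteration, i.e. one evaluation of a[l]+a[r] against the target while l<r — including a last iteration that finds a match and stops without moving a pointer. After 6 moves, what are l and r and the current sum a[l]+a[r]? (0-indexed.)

l=6, r=18, sum=49

l=0 r=18: -9+36=27 <56, l++
l=1 r=18: -7+36=29 <56, l++
l=2 r=18: -3+36=33 <56, l++
l=3 r=18: 5+36=41 <56, l++
l=4 r=18: 6+36=42 <56, l++
l=5 r=18: 7+36=43 <56, l++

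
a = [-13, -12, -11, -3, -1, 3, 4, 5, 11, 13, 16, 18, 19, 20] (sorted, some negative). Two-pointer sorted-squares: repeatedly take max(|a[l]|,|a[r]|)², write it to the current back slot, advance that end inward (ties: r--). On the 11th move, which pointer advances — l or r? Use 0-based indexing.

l=0 r=13: |-13|<=|20| out[13]=400, r--
l=0 r=12: |-13|<=|19| out[12]=361, r--
l=0 r=11: |-13|<=|18| out[11]=324, r--
l=0 r=10: |-13|<=|16| out[10]=256, r--
l=0 r=9: |-13|<=|13| out[9]=169, r--
l=0 r=8: |-13|>|11| out[8]=169, l++
l=1 r=8: |-12|>|11| out[7]=144, l++
l=2 r=8: |-11|<=|11| out[6]=121, r--
l=2 r=7: |-11|>|5| out[5]=121, l++
l=3 r=7: |-3|<=|5| out[4]=25, r--
l=3 r=6: |-3|<=|4| out[3]=16, r--

r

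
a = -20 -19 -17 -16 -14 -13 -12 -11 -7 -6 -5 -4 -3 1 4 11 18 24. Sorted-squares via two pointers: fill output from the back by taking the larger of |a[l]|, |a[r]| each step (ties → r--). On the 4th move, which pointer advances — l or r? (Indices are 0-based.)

[0,17] |-20|<=|24| out[17]=576 → r--
[0,16] |-20|>|18| out[16]=400 → l++
[1,16] |-19|>|18| out[15]=361 → l++
[2,16] |-17|<=|18| out[14]=324 → r--

r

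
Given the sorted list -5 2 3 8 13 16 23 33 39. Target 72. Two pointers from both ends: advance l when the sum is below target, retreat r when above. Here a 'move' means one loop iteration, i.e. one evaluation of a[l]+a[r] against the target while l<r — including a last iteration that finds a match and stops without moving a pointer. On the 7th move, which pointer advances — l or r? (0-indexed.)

l

l=0 r=8: -5+39=34 <72, l++
l=1 r=8: 2+39=41 <72, l++
l=2 r=8: 3+39=42 <72, l++
l=3 r=8: 8+39=47 <72, l++
l=4 r=8: 13+39=52 <72, l++
l=5 r=8: 16+39=55 <72, l++
l=6 r=8: 23+39=62 <72, l++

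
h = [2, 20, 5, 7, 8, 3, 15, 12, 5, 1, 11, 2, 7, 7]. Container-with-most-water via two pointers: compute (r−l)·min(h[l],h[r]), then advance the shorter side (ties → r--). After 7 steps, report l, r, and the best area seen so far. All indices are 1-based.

l=2, r=8, best area=99

[1,14] min(2,7)*13=26 best=26 * → l++
[2,14] min(20,7)*12=84 best=84 * → r--
[2,13] min(20,7)*11=77 best=84 → r--
[2,12] min(20,2)*10=20 best=84 → r--
[2,11] min(20,11)*9=99 best=99 * → r--
[2,10] min(20,1)*8=8 best=99 → r--
[2,9] min(20,5)*7=35 best=99 → r--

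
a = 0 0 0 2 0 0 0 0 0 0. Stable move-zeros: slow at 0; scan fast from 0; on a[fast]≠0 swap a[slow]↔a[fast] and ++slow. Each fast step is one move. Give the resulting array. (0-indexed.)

[2, 0, 0, 0, 0, 0, 0, 0, 0, 0]

slow=0 fast=0: a[fast]=0, fast++
slow=0 fast=1: a[fast]=0, fast++
slow=0 fast=2: a[fast]=0, fast++
slow=0 fast=3: a[fast]=2≠0 swap→a[0]=2, slow++,fast++
slow=1 fast=4: a[fast]=0, fast++
slow=1 fast=5: a[fast]=0, fast++
slow=1 fast=6: a[fast]=0, fast++
slow=1 fast=7: a[fast]=0, fast++
slow=1 fast=8: a[fast]=0, fast++
slow=1 fast=9: a[fast]=0, fast++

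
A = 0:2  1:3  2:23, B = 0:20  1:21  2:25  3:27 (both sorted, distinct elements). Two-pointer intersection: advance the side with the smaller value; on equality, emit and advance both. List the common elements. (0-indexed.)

intersection = []

i=0 j=0: 2<20, i++
i=1 j=0: 3<20, i++
i=2 j=0: 23>20, j++
i=2 j=1: 23>21, j++
i=2 j=2: 23<25, i++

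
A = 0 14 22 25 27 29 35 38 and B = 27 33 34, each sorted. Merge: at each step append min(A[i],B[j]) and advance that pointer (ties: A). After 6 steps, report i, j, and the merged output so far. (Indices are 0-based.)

i=5, j=1, merged so far=[0, 14, 22, 25, 27, 27]

[i=0,j=0] A[i]=0<=B[j]=27 take 0 → i++
[i=1,j=0] A[i]=14<=B[j]=27 take 14 → i++
[i=2,j=0] A[i]=22<=B[j]=27 take 22 → i++
[i=3,j=0] A[i]=25<=B[j]=27 take 25 → i++
[i=4,j=0] A[i]=27<=B[j]=27 take 27 → i++
[i=5,j=0] A[i]=29>B[j]=27 take 27 → j++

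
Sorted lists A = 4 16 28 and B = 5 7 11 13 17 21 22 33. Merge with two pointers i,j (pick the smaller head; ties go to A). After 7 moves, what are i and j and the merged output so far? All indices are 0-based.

i=0 j=0: A[i]=4<=B[j]=5 take 4, i++
i=1 j=0: A[i]=16>B[j]=5 take 5, j++
i=1 j=1: A[i]=16>B[j]=7 take 7, j++
i=1 j=2: A[i]=16>B[j]=11 take 11, j++
i=1 j=3: A[i]=16>B[j]=13 take 13, j++
i=1 j=4: A[i]=16<=B[j]=17 take 16, i++
i=2 j=4: A[i]=28>B[j]=17 take 17, j++

i=2, j=5, merged so far=[4, 5, 7, 11, 13, 16, 17]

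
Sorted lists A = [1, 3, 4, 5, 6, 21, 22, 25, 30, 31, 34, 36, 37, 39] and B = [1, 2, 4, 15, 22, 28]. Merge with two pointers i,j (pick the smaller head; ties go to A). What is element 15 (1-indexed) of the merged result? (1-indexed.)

[i=1,j=1] A[i]=1<=B[j]=1 take 1 → i++
[i=2,j=1] A[i]=3>B[j]=1 take 1 → j++
[i=2,j=2] A[i]=3>B[j]=2 take 2 → j++
[i=2,j=3] A[i]=3<=B[j]=4 take 3 → i++
[i=3,j=3] A[i]=4<=B[j]=4 take 4 → i++
[i=4,j=3] A[i]=5>B[j]=4 take 4 → j++
[i=4,j=4] A[i]=5<=B[j]=15 take 5 → i++
[i=5,j=4] A[i]=6<=B[j]=15 take 6 → i++
[i=6,j=4] A[i]=21>B[j]=15 take 15 → j++
[i=6,j=5] A[i]=21<=B[j]=22 take 21 → i++
[i=7,j=5] A[i]=22<=B[j]=22 take 22 → i++
[i=8,j=5] A[i]=25>B[j]=22 take 22 → j++
[i=8,j=6] A[i]=25<=B[j]=28 take 25 → i++
[i=9,j=6] A[i]=30>B[j]=28 take 28 → j++
[i=9,j=7] B done, take A[i]=30 → i++
[i=10,j=7] B done, take A[i]=31 → i++
[i=11,j=7] B done, take A[i]=34 → i++
[i=12,j=7] B done, take A[i]=36 → i++
[i=13,j=7] B done, take A[i]=37 → i++
[i=14,j=7] B done, take A[i]=39 → i++

merged[15] = 30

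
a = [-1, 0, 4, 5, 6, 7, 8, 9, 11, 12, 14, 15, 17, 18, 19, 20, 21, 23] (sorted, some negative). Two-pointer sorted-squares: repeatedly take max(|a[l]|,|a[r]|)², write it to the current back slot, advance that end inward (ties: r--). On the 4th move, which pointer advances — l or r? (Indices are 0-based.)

r

[0,17] |-1|<=|23| out[17]=529 → r--
[0,16] |-1|<=|21| out[16]=441 → r--
[0,15] |-1|<=|20| out[15]=400 → r--
[0,14] |-1|<=|19| out[14]=361 → r--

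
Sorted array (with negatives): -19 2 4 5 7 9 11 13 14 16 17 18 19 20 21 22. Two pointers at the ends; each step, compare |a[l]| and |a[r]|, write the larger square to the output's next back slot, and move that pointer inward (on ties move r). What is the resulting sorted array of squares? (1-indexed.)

[4, 16, 25, 49, 81, 121, 169, 196, 256, 289, 324, 361, 361, 400, 441, 484]

l=1 r=16: |-19|<=|22| out[16]=484, r--
l=1 r=15: |-19|<=|21| out[15]=441, r--
l=1 r=14: |-19|<=|20| out[14]=400, r--
l=1 r=13: |-19|<=|19| out[13]=361, r--
l=1 r=12: |-19|>|18| out[12]=361, l++
l=2 r=12: |2|<=|18| out[11]=324, r--
l=2 r=11: |2|<=|17| out[10]=289, r--
l=2 r=10: |2|<=|16| out[9]=256, r--
l=2 r=9: |2|<=|14| out[8]=196, r--
l=2 r=8: |2|<=|13| out[7]=169, r--
l=2 r=7: |2|<=|11| out[6]=121, r--
l=2 r=6: |2|<=|9| out[5]=81, r--
l=2 r=5: |2|<=|7| out[4]=49, r--
l=2 r=4: |2|<=|5| out[3]=25, r--
l=2 r=3: |2|<=|4| out[2]=16, r--
l=2 r=2: |2|<=|2| out[1]=4, r--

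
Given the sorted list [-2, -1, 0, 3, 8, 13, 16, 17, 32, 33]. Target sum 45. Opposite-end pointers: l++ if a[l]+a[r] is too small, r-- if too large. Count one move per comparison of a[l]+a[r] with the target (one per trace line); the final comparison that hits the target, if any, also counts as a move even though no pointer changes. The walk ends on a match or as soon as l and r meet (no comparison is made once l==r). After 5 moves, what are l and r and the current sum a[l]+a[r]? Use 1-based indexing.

l=6, r=10, sum=46

[1,10] -2+33=31 <45 → l++
[2,10] -1+33=32 <45 → l++
[3,10] 0+33=33 <45 → l++
[4,10] 3+33=36 <45 → l++
[5,10] 8+33=41 <45 → l++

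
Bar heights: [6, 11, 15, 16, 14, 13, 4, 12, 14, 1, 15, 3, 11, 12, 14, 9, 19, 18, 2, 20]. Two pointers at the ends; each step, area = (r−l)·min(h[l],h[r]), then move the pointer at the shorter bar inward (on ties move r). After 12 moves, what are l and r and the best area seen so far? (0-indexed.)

l=0 r=19: min(6,20)*19=114 best=114 *, l++
l=1 r=19: min(11,20)*18=198 best=198 *, l++
l=2 r=19: min(15,20)*17=255 best=255 *, l++
l=3 r=19: min(16,20)*16=256 best=256 *, l++
l=4 r=19: min(14,20)*15=210 best=256, l++
l=5 r=19: min(13,20)*14=182 best=256, l++
l=6 r=19: min(4,20)*13=52 best=256, l++
l=7 r=19: min(12,20)*12=144 best=256, l++
l=8 r=19: min(14,20)*11=154 best=256, l++
l=9 r=19: min(1,20)*10=10 best=256, l++
l=10 r=19: min(15,20)*9=135 best=256, l++
l=11 r=19: min(3,20)*8=24 best=256, l++

l=12, r=19, best area=256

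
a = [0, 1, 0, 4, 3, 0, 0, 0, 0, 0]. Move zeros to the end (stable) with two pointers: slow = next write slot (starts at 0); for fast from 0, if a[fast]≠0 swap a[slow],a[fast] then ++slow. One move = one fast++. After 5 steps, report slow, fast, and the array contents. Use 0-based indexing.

slow=0 fast=0: a[fast]=0, fast++
slow=0 fast=1: a[fast]=1≠0 swap→a[0]=1, slow++,fast++
slow=1 fast=2: a[fast]=0, fast++
slow=1 fast=3: a[fast]=4≠0 swap→a[1]=4, slow++,fast++
slow=2 fast=4: a[fast]=3≠0 swap→a[2]=3, slow++,fast++

slow=3, fast=5, a=[1, 4, 3, 0, 0, 0, 0, 0, 0, 0]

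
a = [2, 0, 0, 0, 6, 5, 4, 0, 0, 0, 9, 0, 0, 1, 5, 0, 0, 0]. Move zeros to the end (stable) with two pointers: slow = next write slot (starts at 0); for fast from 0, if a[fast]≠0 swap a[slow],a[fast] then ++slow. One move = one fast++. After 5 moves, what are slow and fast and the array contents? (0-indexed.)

slow=2, fast=5, a=[2, 6, 0, 0, 0, 5, 4, 0, 0, 0, 9, 0, 0, 1, 5, 0, 0, 0]

slow=0 fast=0: a[fast]=2≠0 swap→a[0]=2, slow++,fast++
slow=1 fast=1: a[fast]=0, fast++
slow=1 fast=2: a[fast]=0, fast++
slow=1 fast=3: a[fast]=0, fast++
slow=1 fast=4: a[fast]=6≠0 swap→a[1]=6, slow++,fast++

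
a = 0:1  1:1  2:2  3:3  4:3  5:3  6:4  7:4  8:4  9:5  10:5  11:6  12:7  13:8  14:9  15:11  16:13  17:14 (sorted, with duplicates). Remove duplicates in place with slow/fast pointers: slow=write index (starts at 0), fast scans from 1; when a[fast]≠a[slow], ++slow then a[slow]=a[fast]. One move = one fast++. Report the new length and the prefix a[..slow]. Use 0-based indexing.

length 12; prefix = [1, 2, 3, 4, 5, 6, 7, 8, 9, 11, 13, 14]

slow=0 fast=1: a[fast]=1=a[slow] dup, fast++
slow=0 fast=2: a[fast]=2≠a[slow]=1 write a[1]=2, slow++,fast++
slow=1 fast=3: a[fast]=3≠a[slow]=2 write a[2]=3, slow++,fast++
slow=2 fast=4: a[fast]=3=a[slow] dup, fast++
slow=2 fast=5: a[fast]=3=a[slow] dup, fast++
slow=2 fast=6: a[fast]=4≠a[slow]=3 write a[3]=4, slow++,fast++
slow=3 fast=7: a[fast]=4=a[slow] dup, fast++
slow=3 fast=8: a[fast]=4=a[slow] dup, fast++
slow=3 fast=9: a[fast]=5≠a[slow]=4 write a[4]=5, slow++,fast++
slow=4 fast=10: a[fast]=5=a[slow] dup, fast++
slow=4 fast=11: a[fast]=6≠a[slow]=5 write a[5]=6, slow++,fast++
slow=5 fast=12: a[fast]=7≠a[slow]=6 write a[6]=7, slow++,fast++
slow=6 fast=13: a[fast]=8≠a[slow]=7 write a[7]=8, slow++,fast++
slow=7 fast=14: a[fast]=9≠a[slow]=8 write a[8]=9, slow++,fast++
slow=8 fast=15: a[fast]=11≠a[slow]=9 write a[9]=11, slow++,fast++
slow=9 fast=16: a[fast]=13≠a[slow]=11 write a[10]=13, slow++,fast++
slow=10 fast=17: a[fast]=14≠a[slow]=13 write a[11]=14, slow++,fast++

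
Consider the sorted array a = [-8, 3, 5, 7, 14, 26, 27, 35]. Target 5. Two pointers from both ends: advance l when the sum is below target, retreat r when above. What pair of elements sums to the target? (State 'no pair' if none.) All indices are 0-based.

l=0 r=7: -8+35=27 >5, r--
l=0 r=6: -8+27=19 >5, r--
l=0 r=5: -8+26=18 >5, r--
l=0 r=4: -8+14=6 >5, r--
l=0 r=3: -8+7=-1 <5, l++
l=1 r=3: 3+7=10 >5, r--
l=1 r=2: 3+5=8 >5, r--

no pair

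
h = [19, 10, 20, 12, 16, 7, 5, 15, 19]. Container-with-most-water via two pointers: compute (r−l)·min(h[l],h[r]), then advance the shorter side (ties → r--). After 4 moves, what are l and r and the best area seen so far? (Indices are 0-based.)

l=0, r=4, best area=152

l=0 r=8: min(19,19)*8=152 best=152 *, r--
l=0 r=7: min(19,15)*7=105 best=152, r--
l=0 r=6: min(19,5)*6=30 best=152, r--
l=0 r=5: min(19,7)*5=35 best=152, r--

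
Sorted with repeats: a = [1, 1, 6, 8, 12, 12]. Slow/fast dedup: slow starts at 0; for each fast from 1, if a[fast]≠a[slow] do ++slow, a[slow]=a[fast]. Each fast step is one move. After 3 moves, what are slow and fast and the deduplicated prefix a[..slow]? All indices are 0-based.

slow=2, fast=4, prefix=[1, 6, 8]

(s=0,f=1) a[fast]=1=a[slow] dup → fast++
(s=0,f=2) a[fast]=6≠a[slow]=1 write a[1]=6 → slow++,fast++
(s=1,f=3) a[fast]=8≠a[slow]=6 write a[2]=8 → slow++,fast++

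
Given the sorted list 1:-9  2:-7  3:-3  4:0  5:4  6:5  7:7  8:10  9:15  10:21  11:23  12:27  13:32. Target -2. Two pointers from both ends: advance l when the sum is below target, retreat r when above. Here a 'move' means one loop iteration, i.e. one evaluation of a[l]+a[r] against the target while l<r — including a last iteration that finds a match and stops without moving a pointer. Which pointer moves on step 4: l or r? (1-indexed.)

[1,13] -9+32=23 >-2 → r--
[1,12] -9+27=18 >-2 → r--
[1,11] -9+23=14 >-2 → r--
[1,10] -9+21=12 >-2 → r--

r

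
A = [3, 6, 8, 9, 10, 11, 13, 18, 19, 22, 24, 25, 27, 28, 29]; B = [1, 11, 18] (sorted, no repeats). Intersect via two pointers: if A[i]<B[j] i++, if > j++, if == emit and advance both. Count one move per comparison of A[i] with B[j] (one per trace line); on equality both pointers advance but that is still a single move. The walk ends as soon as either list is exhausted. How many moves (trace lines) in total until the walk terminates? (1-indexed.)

i=1 j=1: 3>1, j++
i=1 j=2: 3<11, i++
i=2 j=2: 6<11, i++
i=3 j=2: 8<11, i++
i=4 j=2: 9<11, i++
i=5 j=2: 10<11, i++
i=6 j=2: 11==11 emit, i++,j++
i=7 j=3: 13<18, i++
i=8 j=3: 18==18 emit, i++,j++

9 moves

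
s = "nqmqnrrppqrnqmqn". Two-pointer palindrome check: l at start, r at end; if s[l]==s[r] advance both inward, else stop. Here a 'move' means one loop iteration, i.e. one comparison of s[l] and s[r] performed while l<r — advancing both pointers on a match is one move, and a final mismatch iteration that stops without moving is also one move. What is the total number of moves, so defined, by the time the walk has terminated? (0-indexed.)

7 moves

l=0 r=15: 'n'=='n', l++,r--
l=1 r=14: 'q'=='q', l++,r--
l=2 r=13: 'm'=='m', l++,r--
l=3 r=12: 'q'=='q', l++,r--
l=4 r=11: 'n'=='n', l++,r--
l=5 r=10: 'r'=='r', l++,r--
l=6 r=9: 'r'!='q', stop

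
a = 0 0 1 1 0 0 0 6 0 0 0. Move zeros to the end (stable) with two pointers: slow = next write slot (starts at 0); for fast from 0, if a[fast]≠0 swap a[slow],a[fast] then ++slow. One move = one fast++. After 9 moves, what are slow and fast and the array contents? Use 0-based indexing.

(s=0,f=0) a[fast]=0 → fast++
(s=0,f=1) a[fast]=0 → fast++
(s=0,f=2) a[fast]=1≠0 swap→a[0]=1 → slow++,fast++
(s=1,f=3) a[fast]=1≠0 swap→a[1]=1 → slow++,fast++
(s=2,f=4) a[fast]=0 → fast++
(s=2,f=5) a[fast]=0 → fast++
(s=2,f=6) a[fast]=0 → fast++
(s=2,f=7) a[fast]=6≠0 swap→a[2]=6 → slow++,fast++
(s=3,f=8) a[fast]=0 → fast++

slow=3, fast=9, a=[1, 1, 6, 0, 0, 0, 0, 0, 0, 0, 0]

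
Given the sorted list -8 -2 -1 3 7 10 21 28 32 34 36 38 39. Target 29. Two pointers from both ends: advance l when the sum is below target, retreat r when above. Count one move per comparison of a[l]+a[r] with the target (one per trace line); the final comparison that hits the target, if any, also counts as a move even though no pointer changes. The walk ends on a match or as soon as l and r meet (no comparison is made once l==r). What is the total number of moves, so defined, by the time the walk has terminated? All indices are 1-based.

[1,13] -8+39=31 >29 → r--
[1,12] -8+38=30 >29 → r--
[1,11] -8+36=28 <29 → l++
[2,11] -2+36=34 >29 → r--
[2,10] -2+34=32 >29 → r--
[2,9] -2+32=30 >29 → r--
[2,8] -2+28=26 <29 → l++
[3,8] -1+28=27 <29 → l++
[4,8] 3+28=31 >29 → r--
[4,7] 3+21=24 <29 → l++
[5,7] 7+21=28 <29 → l++
[6,7] 10+21=31 >29 → r--

12 moves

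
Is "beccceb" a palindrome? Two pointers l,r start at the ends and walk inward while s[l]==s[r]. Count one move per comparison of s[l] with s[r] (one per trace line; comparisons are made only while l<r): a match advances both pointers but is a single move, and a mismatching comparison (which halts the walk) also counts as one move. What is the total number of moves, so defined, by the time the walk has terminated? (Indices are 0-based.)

[0,6] 'b'=='b' → l++,r--
[1,5] 'e'=='e' → l++,r--
[2,4] 'c'=='c' → l++,r--

3 moves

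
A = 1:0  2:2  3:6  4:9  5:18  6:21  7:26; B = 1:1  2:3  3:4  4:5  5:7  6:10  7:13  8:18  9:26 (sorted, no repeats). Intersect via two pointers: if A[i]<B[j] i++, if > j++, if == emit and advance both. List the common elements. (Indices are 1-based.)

i=1 j=1: 0<1, i++
i=2 j=1: 2>1, j++
i=2 j=2: 2<3, i++
i=3 j=2: 6>3, j++
i=3 j=3: 6>4, j++
i=3 j=4: 6>5, j++
i=3 j=5: 6<7, i++
i=4 j=5: 9>7, j++
i=4 j=6: 9<10, i++
i=5 j=6: 18>10, j++
i=5 j=7: 18>13, j++
i=5 j=8: 18==18 emit, i++,j++
i=6 j=9: 21<26, i++
i=7 j=9: 26==26 emit, i++,j++

intersection = [18, 26]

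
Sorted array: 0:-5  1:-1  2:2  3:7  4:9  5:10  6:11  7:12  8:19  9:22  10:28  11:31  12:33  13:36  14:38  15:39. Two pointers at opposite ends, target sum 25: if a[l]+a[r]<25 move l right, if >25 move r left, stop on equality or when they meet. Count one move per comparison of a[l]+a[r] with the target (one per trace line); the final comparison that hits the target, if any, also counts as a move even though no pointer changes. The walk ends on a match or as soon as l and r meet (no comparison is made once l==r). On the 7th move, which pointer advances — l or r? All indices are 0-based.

r

l=0 r=15: -5+39=34 >25, r--
l=0 r=14: -5+38=33 >25, r--
l=0 r=13: -5+36=31 >25, r--
l=0 r=12: -5+33=28 >25, r--
l=0 r=11: -5+31=26 >25, r--
l=0 r=10: -5+28=23 <25, l++
l=1 r=10: -1+28=27 >25, r--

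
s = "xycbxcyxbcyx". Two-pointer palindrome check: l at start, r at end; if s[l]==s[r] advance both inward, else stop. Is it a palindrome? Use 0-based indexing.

not a palindrome (mismatch at 5,6)

l=0 r=11: 'x'=='x', l++,r--
l=1 r=10: 'y'=='y', l++,r--
l=2 r=9: 'c'=='c', l++,r--
l=3 r=8: 'b'=='b', l++,r--
l=4 r=7: 'x'=='x', l++,r--
l=5 r=6: 'c'!='y', stop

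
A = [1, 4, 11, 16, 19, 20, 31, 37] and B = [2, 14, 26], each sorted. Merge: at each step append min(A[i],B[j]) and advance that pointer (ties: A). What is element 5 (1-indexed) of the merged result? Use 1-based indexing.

merged[5] = 14

[i=1,j=1] A[i]=1<=B[j]=2 take 1 → i++
[i=2,j=1] A[i]=4>B[j]=2 take 2 → j++
[i=2,j=2] A[i]=4<=B[j]=14 take 4 → i++
[i=3,j=2] A[i]=11<=B[j]=14 take 11 → i++
[i=4,j=2] A[i]=16>B[j]=14 take 14 → j++
[i=4,j=3] A[i]=16<=B[j]=26 take 16 → i++
[i=5,j=3] A[i]=19<=B[j]=26 take 19 → i++
[i=6,j=3] A[i]=20<=B[j]=26 take 20 → i++
[i=7,j=3] A[i]=31>B[j]=26 take 26 → j++
[i=7,j=4] B done, take A[i]=31 → i++
[i=8,j=4] B done, take A[i]=37 → i++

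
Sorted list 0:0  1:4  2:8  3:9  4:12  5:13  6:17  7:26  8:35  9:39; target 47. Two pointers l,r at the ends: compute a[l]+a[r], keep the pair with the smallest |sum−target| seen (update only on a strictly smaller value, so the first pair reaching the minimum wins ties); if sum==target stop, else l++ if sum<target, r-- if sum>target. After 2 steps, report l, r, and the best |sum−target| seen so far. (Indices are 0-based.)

l=2, r=9, best |Δ|=4

l=0 r=9: 0+39=39 d=8 *, l++
l=1 r=9: 4+39=43 d=4 *, l++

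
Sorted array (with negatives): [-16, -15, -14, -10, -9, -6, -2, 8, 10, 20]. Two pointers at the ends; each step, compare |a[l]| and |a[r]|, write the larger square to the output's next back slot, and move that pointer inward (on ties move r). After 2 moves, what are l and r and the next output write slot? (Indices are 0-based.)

[0,9] |-16|<=|20| out[9]=400 → r--
[0,8] |-16|>|10| out[8]=256 → l++

l=1, r=8, next write slot=7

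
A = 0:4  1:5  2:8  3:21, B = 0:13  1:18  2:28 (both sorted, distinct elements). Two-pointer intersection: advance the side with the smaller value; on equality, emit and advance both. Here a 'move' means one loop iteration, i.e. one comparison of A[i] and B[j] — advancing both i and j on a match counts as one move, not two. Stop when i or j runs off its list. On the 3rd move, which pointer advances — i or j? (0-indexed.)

i

[i=0,j=0] 4<13 → i++
[i=1,j=0] 5<13 → i++
[i=2,j=0] 8<13 → i++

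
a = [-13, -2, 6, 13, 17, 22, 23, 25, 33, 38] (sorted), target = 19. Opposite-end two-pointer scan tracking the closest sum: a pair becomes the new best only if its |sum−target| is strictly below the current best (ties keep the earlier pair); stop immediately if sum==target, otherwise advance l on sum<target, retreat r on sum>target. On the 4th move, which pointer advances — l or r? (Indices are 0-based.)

[0,9] -13+38=25 d=6 * → r--
[0,8] -13+33=20 d=1 * → r--
[0,7] -13+25=12 d=7 → l++
[1,7] -2+25=23 d=4 → r--

r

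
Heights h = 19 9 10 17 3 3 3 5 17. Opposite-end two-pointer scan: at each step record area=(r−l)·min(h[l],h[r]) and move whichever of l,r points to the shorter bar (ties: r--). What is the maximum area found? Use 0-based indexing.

max area = 136

[0,8] min(19,17)*8=136 best=136 * → r--
[0,7] min(19,5)*7=35 best=136 → r--
[0,6] min(19,3)*6=18 best=136 → r--
[0,5] min(19,3)*5=15 best=136 → r--
[0,4] min(19,3)*4=12 best=136 → r--
[0,3] min(19,17)*3=51 best=136 → r--
[0,2] min(19,10)*2=20 best=136 → r--
[0,1] min(19,9)*1=9 best=136 → r--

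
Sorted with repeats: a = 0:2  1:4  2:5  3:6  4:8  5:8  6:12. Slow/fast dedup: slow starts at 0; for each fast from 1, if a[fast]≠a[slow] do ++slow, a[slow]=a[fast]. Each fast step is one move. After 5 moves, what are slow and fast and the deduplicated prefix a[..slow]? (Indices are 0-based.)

slow=4, fast=6, prefix=[2, 4, 5, 6, 8]

(s=0,f=1) a[fast]=4≠a[slow]=2 write a[1]=4 → slow++,fast++
(s=1,f=2) a[fast]=5≠a[slow]=4 write a[2]=5 → slow++,fast++
(s=2,f=3) a[fast]=6≠a[slow]=5 write a[3]=6 → slow++,fast++
(s=3,f=4) a[fast]=8≠a[slow]=6 write a[4]=8 → slow++,fast++
(s=4,f=5) a[fast]=8=a[slow] dup → fast++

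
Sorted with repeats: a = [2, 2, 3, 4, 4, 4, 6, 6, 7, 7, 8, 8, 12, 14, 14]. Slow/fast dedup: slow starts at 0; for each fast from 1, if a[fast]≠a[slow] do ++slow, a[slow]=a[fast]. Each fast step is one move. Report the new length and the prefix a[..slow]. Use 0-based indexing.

length 8; prefix = [2, 3, 4, 6, 7, 8, 12, 14]

(s=0,f=1) a[fast]=2=a[slow] dup → fast++
(s=0,f=2) a[fast]=3≠a[slow]=2 write a[1]=3 → slow++,fast++
(s=1,f=3) a[fast]=4≠a[slow]=3 write a[2]=4 → slow++,fast++
(s=2,f=4) a[fast]=4=a[slow] dup → fast++
(s=2,f=5) a[fast]=4=a[slow] dup → fast++
(s=2,f=6) a[fast]=6≠a[slow]=4 write a[3]=6 → slow++,fast++
(s=3,f=7) a[fast]=6=a[slow] dup → fast++
(s=3,f=8) a[fast]=7≠a[slow]=6 write a[4]=7 → slow++,fast++
(s=4,f=9) a[fast]=7=a[slow] dup → fast++
(s=4,f=10) a[fast]=8≠a[slow]=7 write a[5]=8 → slow++,fast++
(s=5,f=11) a[fast]=8=a[slow] dup → fast++
(s=5,f=12) a[fast]=12≠a[slow]=8 write a[6]=12 → slow++,fast++
(s=6,f=13) a[fast]=14≠a[slow]=12 write a[7]=14 → slow++,fast++
(s=7,f=14) a[fast]=14=a[slow] dup → fast++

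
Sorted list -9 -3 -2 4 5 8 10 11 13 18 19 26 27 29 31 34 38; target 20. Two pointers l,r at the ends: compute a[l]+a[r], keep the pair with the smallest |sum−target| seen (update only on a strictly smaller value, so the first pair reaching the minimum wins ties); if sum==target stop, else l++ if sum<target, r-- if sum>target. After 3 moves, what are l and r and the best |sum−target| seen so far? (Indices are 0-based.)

l=0, r=13, best |Δ|=2

[0,16] -9+38=29 d=9 * → r--
[0,15] -9+34=25 d=5 * → r--
[0,14] -9+31=22 d=2 * → r--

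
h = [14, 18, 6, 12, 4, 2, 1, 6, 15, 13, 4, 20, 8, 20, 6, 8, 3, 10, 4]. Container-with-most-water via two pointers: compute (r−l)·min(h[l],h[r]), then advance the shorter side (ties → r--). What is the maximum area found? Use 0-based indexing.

max area = 216

[0,18] min(14,4)*18=72 best=72 * → r--
[0,17] min(14,10)*17=170 best=170 * → r--
[0,16] min(14,3)*16=48 best=170 → r--
[0,15] min(14,8)*15=120 best=170 → r--
[0,14] min(14,6)*14=84 best=170 → r--
[0,13] min(14,20)*13=182 best=182 * → l++
[1,13] min(18,20)*12=216 best=216 * → l++
[2,13] min(6,20)*11=66 best=216 → l++
[3,13] min(12,20)*10=120 best=216 → l++
[4,13] min(4,20)*9=36 best=216 → l++
[5,13] min(2,20)*8=16 best=216 → l++
[6,13] min(1,20)*7=7 best=216 → l++
[7,13] min(6,20)*6=36 best=216 → l++
[8,13] min(15,20)*5=75 best=216 → l++
[9,13] min(13,20)*4=52 best=216 → l++
[10,13] min(4,20)*3=12 best=216 → l++
[11,13] min(20,20)*2=40 best=216 → r--
[11,12] min(20,8)*1=8 best=216 → r--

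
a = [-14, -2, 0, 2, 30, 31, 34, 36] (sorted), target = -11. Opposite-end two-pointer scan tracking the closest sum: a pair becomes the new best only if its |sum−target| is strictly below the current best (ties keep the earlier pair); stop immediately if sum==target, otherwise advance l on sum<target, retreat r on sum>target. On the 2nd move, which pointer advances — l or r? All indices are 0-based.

r

l=0 r=7: -14+36=22 d=33 *, r--
l=0 r=6: -14+34=20 d=31 *, r--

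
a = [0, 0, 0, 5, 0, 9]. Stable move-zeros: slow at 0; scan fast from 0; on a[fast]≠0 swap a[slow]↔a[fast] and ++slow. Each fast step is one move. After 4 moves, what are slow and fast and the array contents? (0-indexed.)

slow=1, fast=4, a=[5, 0, 0, 0, 0, 9]

slow=0 fast=0: a[fast]=0, fast++
slow=0 fast=1: a[fast]=0, fast++
slow=0 fast=2: a[fast]=0, fast++
slow=0 fast=3: a[fast]=5≠0 swap→a[0]=5, slow++,fast++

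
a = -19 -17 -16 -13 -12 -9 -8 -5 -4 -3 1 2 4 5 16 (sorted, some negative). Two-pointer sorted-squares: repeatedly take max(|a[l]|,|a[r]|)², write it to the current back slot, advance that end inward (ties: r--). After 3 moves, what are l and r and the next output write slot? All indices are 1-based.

l=3, r=14, next write slot=12

[1,15] |-19|>|16| out[15]=361 → l++
[2,15] |-17|>|16| out[14]=289 → l++
[3,15] |-16|<=|16| out[13]=256 → r--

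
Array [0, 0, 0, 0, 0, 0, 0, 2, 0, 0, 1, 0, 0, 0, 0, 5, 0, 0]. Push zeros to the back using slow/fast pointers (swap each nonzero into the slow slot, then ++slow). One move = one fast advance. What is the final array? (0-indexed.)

slow=0 fast=0: a[fast]=0, fast++
slow=0 fast=1: a[fast]=0, fast++
slow=0 fast=2: a[fast]=0, fast++
slow=0 fast=3: a[fast]=0, fast++
slow=0 fast=4: a[fast]=0, fast++
slow=0 fast=5: a[fast]=0, fast++
slow=0 fast=6: a[fast]=0, fast++
slow=0 fast=7: a[fast]=2≠0 swap→a[0]=2, slow++,fast++
slow=1 fast=8: a[fast]=0, fast++
slow=1 fast=9: a[fast]=0, fast++
slow=1 fast=10: a[fast]=1≠0 swap→a[1]=1, slow++,fast++
slow=2 fast=11: a[fast]=0, fast++
slow=2 fast=12: a[fast]=0, fast++
slow=2 fast=13: a[fast]=0, fast++
slow=2 fast=14: a[fast]=0, fast++
slow=2 fast=15: a[fast]=5≠0 swap→a[2]=5, slow++,fast++
slow=3 fast=16: a[fast]=0, fast++
slow=3 fast=17: a[fast]=0, fast++

[2, 1, 5, 0, 0, 0, 0, 0, 0, 0, 0, 0, 0, 0, 0, 0, 0, 0]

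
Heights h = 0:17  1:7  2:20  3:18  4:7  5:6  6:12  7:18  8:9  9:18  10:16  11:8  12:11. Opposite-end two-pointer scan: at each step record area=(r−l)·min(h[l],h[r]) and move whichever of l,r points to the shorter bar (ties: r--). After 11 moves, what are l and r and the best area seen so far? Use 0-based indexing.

l=2, r=3, best area=160

[0,12] min(17,11)*12=132 best=132 * → r--
[0,11] min(17,8)*11=88 best=132 → r--
[0,10] min(17,16)*10=160 best=160 * → r--
[0,9] min(17,18)*9=153 best=160 → l++
[1,9] min(7,18)*8=56 best=160 → l++
[2,9] min(20,18)*7=126 best=160 → r--
[2,8] min(20,9)*6=54 best=160 → r--
[2,7] min(20,18)*5=90 best=160 → r--
[2,6] min(20,12)*4=48 best=160 → r--
[2,5] min(20,6)*3=18 best=160 → r--
[2,4] min(20,7)*2=14 best=160 → r--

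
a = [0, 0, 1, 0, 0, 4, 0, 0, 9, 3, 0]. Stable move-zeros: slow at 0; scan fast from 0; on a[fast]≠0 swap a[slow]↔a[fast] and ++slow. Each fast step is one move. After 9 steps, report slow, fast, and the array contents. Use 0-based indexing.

(s=0,f=0) a[fast]=0 → fast++
(s=0,f=1) a[fast]=0 → fast++
(s=0,f=2) a[fast]=1≠0 swap→a[0]=1 → slow++,fast++
(s=1,f=3) a[fast]=0 → fast++
(s=1,f=4) a[fast]=0 → fast++
(s=1,f=5) a[fast]=4≠0 swap→a[1]=4 → slow++,fast++
(s=2,f=6) a[fast]=0 → fast++
(s=2,f=7) a[fast]=0 → fast++
(s=2,f=8) a[fast]=9≠0 swap→a[2]=9 → slow++,fast++

slow=3, fast=9, a=[1, 4, 9, 0, 0, 0, 0, 0, 0, 3, 0]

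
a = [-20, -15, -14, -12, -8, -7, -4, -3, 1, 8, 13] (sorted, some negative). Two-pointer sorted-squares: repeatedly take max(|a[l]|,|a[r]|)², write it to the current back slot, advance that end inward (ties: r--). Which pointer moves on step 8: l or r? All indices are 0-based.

l

l=0 r=10: |-20|>|13| out[10]=400, l++
l=1 r=10: |-15|>|13| out[9]=225, l++
l=2 r=10: |-14|>|13| out[8]=196, l++
l=3 r=10: |-12|<=|13| out[7]=169, r--
l=3 r=9: |-12|>|8| out[6]=144, l++
l=4 r=9: |-8|<=|8| out[5]=64, r--
l=4 r=8: |-8|>|1| out[4]=64, l++
l=5 r=8: |-7|>|1| out[3]=49, l++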